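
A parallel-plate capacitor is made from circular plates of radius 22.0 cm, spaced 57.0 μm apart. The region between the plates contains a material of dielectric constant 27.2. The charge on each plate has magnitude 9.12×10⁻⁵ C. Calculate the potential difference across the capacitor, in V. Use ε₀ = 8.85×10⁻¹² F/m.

A = π(22.0 cm)² = 0.152 m².
C = κε₀A/d = 27.2 × 8.85×10⁻¹² × 0.152 / 5.70×10⁻⁵ = 6.42×10⁻⁷ F.
V = Q/C = 9.12×10⁻⁵ / 6.42×10⁻⁷ = 1.42×10² V.

142 V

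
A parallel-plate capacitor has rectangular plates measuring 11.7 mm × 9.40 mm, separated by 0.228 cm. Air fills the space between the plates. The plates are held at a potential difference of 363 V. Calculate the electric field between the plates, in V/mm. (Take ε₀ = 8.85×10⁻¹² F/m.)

E = V/d = 363 / 2.28×10⁻³ = 1.59×10⁵ V/m.

159 V/mm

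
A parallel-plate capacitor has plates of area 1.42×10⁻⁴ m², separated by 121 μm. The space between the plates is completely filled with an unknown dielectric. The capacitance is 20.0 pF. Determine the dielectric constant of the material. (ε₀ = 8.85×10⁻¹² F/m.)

κ ≈ 1.93

κ = Cd/(ε₀A) = 2.00×10⁻¹¹ × 1.21×10⁻⁴ / (8.85×10⁻¹² × 1.42×10⁻⁴) = 1.93.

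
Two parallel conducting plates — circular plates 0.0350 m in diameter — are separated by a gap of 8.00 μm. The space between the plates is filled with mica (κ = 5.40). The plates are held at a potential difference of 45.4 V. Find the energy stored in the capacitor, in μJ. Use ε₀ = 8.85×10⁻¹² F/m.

5.92 μJ

A = π(0.0350/2 m)² = 9.62×10⁻⁴ m².
C = κε₀A/d = 5.40 × 8.85×10⁻¹² × 9.62×10⁻⁴ / 8.00×10⁻⁶ = 5.75×10⁻⁹ F.
U = ½CV² = ½ × 5.75×10⁻⁹ × (45.4)² = 5.92×10⁻⁶ J.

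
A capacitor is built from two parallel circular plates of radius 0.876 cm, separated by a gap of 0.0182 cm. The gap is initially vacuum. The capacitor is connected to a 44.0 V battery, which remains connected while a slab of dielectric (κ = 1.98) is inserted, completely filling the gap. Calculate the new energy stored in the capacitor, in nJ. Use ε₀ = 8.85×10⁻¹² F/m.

U ≈ 22.5 nJ

A = π(0.876 cm)² = 2.41×10⁻⁴ m².
Initially C₁ = ε₀A/d = 8.85×10⁻¹² × 2.41×10⁻⁴ / 1.82×10⁻⁴ = 1.17×10⁻¹¹ F.
U₁ = 1.13×10⁻⁸ J.
Battery connected ⇒ V is held fixed. C₂ = 1.98 C₁ and U = ½CV², so U₂/U₁ = C₂/C₁ = 1.98.
U₂ = 1.98 × 1.13×10⁻⁸ = 2.25×10⁻⁸ J.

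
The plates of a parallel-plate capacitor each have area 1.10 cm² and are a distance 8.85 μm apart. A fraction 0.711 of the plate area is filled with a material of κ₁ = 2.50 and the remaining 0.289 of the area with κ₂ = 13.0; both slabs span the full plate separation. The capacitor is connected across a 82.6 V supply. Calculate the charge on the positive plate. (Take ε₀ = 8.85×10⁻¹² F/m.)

50.3 nC

A = 1.10 cm² = 1.10×10⁻⁴ m².
Side-by-side slabs ⇒ two capacitors in parallel, each spanning the full gap.
C₁ = κ₁ε₀A₁/d = 2.50 × 8.85×10⁻¹² × 7.82×10⁻⁵ / 8.85×10⁻⁶ = 1.96×10⁻¹⁰ F.
C₂ = κ₂ε₀A₂/d = 13.0 × 8.85×10⁻¹² × 3.18×10⁻⁵ / 8.85×10⁻⁶ = 4.13×10⁻¹⁰ F.
C = C₁ + C₂ = 6.09×10⁻¹⁰ F.
Q = CV = 6.09×10⁻¹⁰ × 82.6 = 5.03×10⁻⁸ C.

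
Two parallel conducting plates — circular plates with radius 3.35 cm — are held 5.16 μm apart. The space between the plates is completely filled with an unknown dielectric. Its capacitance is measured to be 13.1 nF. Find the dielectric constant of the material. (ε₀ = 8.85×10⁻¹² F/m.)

A = π(3.35 cm)² = 3.53×10⁻³ m².
κ = Cd/(ε₀A) = 1.31×10⁻⁸ × 5.16×10⁻⁶ / (8.85×10⁻¹² × 3.53×10⁻³) = 2.17.

2.17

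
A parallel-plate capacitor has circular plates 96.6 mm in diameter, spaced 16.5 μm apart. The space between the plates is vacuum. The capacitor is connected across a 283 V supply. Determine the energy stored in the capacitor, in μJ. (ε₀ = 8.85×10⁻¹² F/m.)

157 μJ

A = π(96.6/2 mm)² = 7.33×10⁻³ m².
C = ε₀A/d = 8.85×10⁻¹² × 7.33×10⁻³ / 1.65×10⁻⁵ = 3.93×10⁻⁹ F.
U = ½CV² = ½ × 3.93×10⁻⁹ × (283)² = 1.57×10⁻⁴ J.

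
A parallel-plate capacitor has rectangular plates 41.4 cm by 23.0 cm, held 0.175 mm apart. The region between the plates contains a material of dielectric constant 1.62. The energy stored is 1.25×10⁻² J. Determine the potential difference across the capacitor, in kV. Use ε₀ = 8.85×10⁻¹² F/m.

A = 41.4 × 23.0 cm² = 9.52×10⁻² m².
C = κε₀A/d = 1.62 × 8.85×10⁻¹² × 9.52×10⁻² / 1.75×10⁻⁴ = 7.80×10⁻⁹ F.
V = √(2U/C) = √(2 × 1.25×10⁻² / 7.80×10⁻⁹) = 1.79×10³ V.

V ≈ 1.79 kV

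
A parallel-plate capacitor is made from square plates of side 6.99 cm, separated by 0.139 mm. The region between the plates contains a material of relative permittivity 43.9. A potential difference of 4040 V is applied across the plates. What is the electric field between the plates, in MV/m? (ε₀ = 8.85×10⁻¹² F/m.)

E = V/d = 4040 / 1.39×10⁻⁴ = 2.91×10⁷ V/m.

29.1 MV/m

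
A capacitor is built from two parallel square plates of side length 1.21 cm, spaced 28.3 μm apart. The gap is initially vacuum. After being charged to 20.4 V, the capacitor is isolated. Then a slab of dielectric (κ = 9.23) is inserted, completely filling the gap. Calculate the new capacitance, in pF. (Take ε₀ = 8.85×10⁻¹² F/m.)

423 pF

A = (1.21 cm)² = 1.46×10⁻⁴ m².
Initially C₁ = ε₀A/d = 8.85×10⁻¹² × 1.46×10⁻⁴ / 2.83×10⁻⁵ = 4.58×10⁻¹¹ F.
C = κε₀A/d scales with κ, so C₂/C₁ = κ = 9.23.
C₂ = 9.23 × 4.58×10⁻¹¹ = 4.23×10⁻¹⁰ F.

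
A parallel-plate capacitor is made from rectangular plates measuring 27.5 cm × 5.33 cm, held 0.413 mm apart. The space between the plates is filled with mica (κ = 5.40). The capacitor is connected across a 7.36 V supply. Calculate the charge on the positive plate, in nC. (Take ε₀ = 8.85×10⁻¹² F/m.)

12.5 nC

A = 27.5 × 5.33 cm² = 1.47×10⁻² m².
C = κε₀A/d = 5.40 × 8.85×10⁻¹² × 1.47×10⁻² / 4.13×10⁻⁴ = 1.70×10⁻⁹ F.
Q = CV = 1.70×10⁻⁹ × 7.36 = 1.25×10⁻⁸ C.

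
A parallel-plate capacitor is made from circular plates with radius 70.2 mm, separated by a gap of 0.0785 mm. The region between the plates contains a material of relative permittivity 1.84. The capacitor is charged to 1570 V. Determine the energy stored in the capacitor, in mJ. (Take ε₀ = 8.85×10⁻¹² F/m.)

A = π(70.2 mm)² = 1.55×10⁻² m².
C = κε₀A/d = 1.84 × 8.85×10⁻¹² × 1.55×10⁻² / 7.85×10⁻⁵ = 3.21×10⁻⁹ F.
U = ½CV² = ½ × 3.21×10⁻⁹ × (1570)² = 3.96×10⁻³ J.

3.96 mJ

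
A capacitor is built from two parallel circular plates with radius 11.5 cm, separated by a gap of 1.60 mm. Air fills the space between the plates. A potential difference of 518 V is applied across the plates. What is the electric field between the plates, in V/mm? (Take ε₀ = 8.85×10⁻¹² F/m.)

E ≈ 324 V/mm

E = V/d = 518 / 1.60×10⁻³ = 3.24×10⁵ V/m.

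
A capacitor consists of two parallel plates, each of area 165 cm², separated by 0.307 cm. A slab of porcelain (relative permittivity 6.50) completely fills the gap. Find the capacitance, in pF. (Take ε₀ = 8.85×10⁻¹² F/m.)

C ≈ 309 pF

A = 165 cm² = 1.65×10⁻² m².
C = κε₀A/d = 6.50 × 8.85×10⁻¹² × 1.65×10⁻² / 3.07×10⁻³ = 3.09×10⁻¹⁰ F.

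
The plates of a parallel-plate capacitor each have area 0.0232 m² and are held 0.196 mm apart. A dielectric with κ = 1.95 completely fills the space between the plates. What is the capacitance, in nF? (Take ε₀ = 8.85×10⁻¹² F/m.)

2.04 nF

C = κε₀A/d = 1.95 × 8.85×10⁻¹² × 2.32×10⁻² / 1.96×10⁻⁴ = 2.04×10⁻⁹ F.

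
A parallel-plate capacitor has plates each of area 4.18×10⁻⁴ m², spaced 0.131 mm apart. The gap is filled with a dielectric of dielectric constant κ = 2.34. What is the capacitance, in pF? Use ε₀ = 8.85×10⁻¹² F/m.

C = κε₀A/d = 2.34 × 8.85×10⁻¹² × 4.18×10⁻⁴ / 1.31×10⁻⁴ = 6.61×10⁻¹¹ F.

C ≈ 66.1 pF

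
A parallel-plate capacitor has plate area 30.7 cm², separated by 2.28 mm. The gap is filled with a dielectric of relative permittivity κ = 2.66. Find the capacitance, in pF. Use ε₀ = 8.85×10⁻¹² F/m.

A = 30.7 cm² = 3.07×10⁻³ m².
C = κε₀A/d = 2.66 × 8.85×10⁻¹² × 3.07×10⁻³ / 2.28×10⁻³ = 3.17×10⁻¹¹ F.

31.7 pF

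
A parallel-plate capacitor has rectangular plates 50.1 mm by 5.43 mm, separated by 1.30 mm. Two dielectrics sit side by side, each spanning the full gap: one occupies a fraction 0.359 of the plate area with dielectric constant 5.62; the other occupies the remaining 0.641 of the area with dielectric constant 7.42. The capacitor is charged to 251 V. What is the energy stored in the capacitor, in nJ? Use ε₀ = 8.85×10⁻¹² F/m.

395 nJ

A = 50.1 × 5.43 mm² = 2.72×10⁻⁴ m².
Side-by-side slabs ⇒ two capacitors in parallel, each spanning the full gap.
C₁ = κ₁ε₀A₁/d = 5.62 × 8.85×10⁻¹² × 9.77×10⁻⁵ / 1.30×10⁻³ = 3.74×10⁻¹² F.
C₂ = κ₂ε₀A₂/d = 7.42 × 8.85×10⁻¹² × 1.74×10⁻⁴ / 1.30×10⁻³ = 8.81×10⁻¹² F.
C = C₁ + C₂ = 1.25×10⁻¹¹ F.
U = ½CV² = ½ × 1.25×10⁻¹¹ × (251)² = 3.95×10⁻⁷ J.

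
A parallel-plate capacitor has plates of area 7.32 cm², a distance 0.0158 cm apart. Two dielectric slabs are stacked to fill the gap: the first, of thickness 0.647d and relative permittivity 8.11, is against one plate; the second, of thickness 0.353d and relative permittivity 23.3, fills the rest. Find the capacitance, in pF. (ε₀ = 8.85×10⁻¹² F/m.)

A = 7.32 cm² = 7.32×10⁻⁴ m².
Stacked slabs ⇒ two capacitors in series, each with the full plate area.
C₁ = κ₁ε₀A/d₁ = 8.11 × 8.85×10⁻¹² × 7.32×10⁻⁴ / 1.02×10⁻⁴ = 5.14×10⁻¹⁰ F.
C₂ = κ₂ε₀A/d₂ = 23.3 × 8.85×10⁻¹² × 7.32×10⁻⁴ / 5.58×10⁻⁵ = 2.71×10⁻⁹ F.
C = (1/C₁ + 1/C₂)⁻¹ = 4.32×10⁻¹⁰ F.

C ≈ 432 pF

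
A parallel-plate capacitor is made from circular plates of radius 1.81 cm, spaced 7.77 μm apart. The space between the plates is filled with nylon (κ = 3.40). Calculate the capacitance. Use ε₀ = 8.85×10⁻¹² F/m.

3.99 nF

A = π(1.81 cm)² = 1.03×10⁻³ m².
C = κε₀A/d = 3.40 × 8.85×10⁻¹² × 1.03×10⁻³ / 7.77×10⁻⁶ = 3.99×10⁻⁹ F.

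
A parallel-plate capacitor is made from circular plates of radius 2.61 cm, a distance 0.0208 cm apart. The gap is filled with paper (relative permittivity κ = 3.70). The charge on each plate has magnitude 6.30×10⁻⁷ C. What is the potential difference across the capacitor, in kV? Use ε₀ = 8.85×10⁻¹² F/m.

A = π(2.61 cm)² = 2.14×10⁻³ m².
C = κε₀A/d = 3.70 × 8.85×10⁻¹² × 2.14×10⁻³ / 2.08×10⁻⁴ = 3.37×10⁻¹⁰ F.
V = Q/C = 6.30×10⁻⁷ / 3.37×10⁻¹⁰ = 1.87×10³ V.

V ≈ 1.87 kV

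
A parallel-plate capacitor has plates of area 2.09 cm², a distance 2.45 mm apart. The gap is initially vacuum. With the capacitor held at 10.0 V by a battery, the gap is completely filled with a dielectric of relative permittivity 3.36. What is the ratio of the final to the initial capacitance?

3.36

C = κε₀A/d scales with κ, so C₂/C₁ = κ = 3.36.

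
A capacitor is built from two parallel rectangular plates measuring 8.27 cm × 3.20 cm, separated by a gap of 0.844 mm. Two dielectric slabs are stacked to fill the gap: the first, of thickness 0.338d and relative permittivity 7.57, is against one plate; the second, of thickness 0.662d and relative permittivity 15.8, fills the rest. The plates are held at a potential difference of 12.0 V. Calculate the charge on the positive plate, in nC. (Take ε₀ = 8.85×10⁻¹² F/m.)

3.85 nC

A = 8.27 × 3.20 cm² = 2.65×10⁻³ m².
Stacked slabs ⇒ two capacitors in series, each with the full plate area.
C₁ = κ₁ε₀A/d₁ = 7.57 × 8.85×10⁻¹² × 2.65×10⁻³ / 2.85×10⁻⁴ = 6.21×10⁻¹⁰ F.
C₂ = κ₂ε₀A/d₂ = 15.8 × 8.85×10⁻¹² × 2.65×10⁻³ / 5.59×10⁻⁴ = 6.62×10⁻¹⁰ F.
C = (1/C₁ + 1/C₂)⁻¹ = 3.21×10⁻¹⁰ F.
Q = CV = 3.21×10⁻¹⁰ × 12.0 = 3.85×10⁻⁹ C.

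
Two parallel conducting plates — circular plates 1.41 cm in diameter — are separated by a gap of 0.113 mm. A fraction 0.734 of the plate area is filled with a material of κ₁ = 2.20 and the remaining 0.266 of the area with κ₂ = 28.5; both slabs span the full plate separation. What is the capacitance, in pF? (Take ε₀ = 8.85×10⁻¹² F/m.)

A = π(1.41/2 cm)² = 1.56×10⁻⁴ m².
Side-by-side slabs ⇒ two capacitors in parallel, each spanning the full gap.
C₁ = κ₁ε₀A₁/d = 2.20 × 8.85×10⁻¹² × 1.15×10⁻⁴ / 1.13×10⁻⁴ = 1.97×10⁻¹¹ F.
C₂ = κ₂ε₀A₂/d = 28.5 × 8.85×10⁻¹² × 4.15×10⁻⁵ / 1.13×10⁻⁴ = 9.27×10⁻¹¹ F.
C = C₁ + C₂ = 1.12×10⁻¹⁰ F.

112 pF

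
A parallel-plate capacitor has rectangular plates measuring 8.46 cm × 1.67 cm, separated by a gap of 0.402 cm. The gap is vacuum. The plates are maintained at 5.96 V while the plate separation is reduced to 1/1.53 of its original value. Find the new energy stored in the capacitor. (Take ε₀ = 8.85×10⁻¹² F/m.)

A = 8.46 × 1.67 cm² = 1.41×10⁻³ m².
Initially C₁ = ε₀A/d = 8.85×10⁻¹² × 1.41×10⁻³ / 4.02×10⁻³ = 3.11×10⁻¹² F.
U₁ = 5.52×10⁻¹¹ J.
Battery connected ⇒ V is held fixed. C₂ = 1.53 C₁ and U = ½CV², so U₂/U₁ = C₂/C₁ = 1.53.
U₂ = 1.53 × 5.52×10⁻¹¹ = 8.45×10⁻¹¹ J.

84.5 pJ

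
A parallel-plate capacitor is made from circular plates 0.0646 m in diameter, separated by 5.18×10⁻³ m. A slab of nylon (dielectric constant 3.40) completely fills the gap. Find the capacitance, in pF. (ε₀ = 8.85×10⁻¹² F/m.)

A = π(0.0646/2 m)² = 3.28×10⁻³ m².
C = κε₀A/d = 3.40 × 8.85×10⁻¹² × 3.28×10⁻³ / 5.18×10⁻³ = 1.90×10⁻¹¹ F.

C ≈ 19.0 pF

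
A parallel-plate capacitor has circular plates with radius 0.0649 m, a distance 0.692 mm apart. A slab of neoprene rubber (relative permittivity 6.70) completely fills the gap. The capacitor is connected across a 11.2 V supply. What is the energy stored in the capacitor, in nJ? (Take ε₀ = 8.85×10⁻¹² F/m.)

U ≈ 71.1 nJ

A = π(0.0649 m)² = 1.32×10⁻² m².
C = κε₀A/d = 6.70 × 8.85×10⁻¹² × 1.32×10⁻² / 6.92×10⁻⁴ = 1.13×10⁻⁹ F.
U = ½CV² = ½ × 1.13×10⁻⁹ × (11.2)² = 7.11×10⁻⁸ J.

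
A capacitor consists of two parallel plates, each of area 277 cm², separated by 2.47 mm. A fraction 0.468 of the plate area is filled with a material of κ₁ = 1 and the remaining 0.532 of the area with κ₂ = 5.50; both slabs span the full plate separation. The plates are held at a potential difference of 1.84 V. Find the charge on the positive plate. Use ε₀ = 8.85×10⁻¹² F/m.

A = 277 cm² = 2.77×10⁻² m².
Side-by-side slabs ⇒ two capacitors in parallel, each spanning the full gap.
C₁ = κ₁ε₀A₁/d = 1.00 × 8.85×10⁻¹² × 1.30×10⁻² / 2.47×10⁻³ = 4.64×10⁻¹¹ F.
C₂ = κ₂ε₀A₂/d = 5.50 × 8.85×10⁻¹² × 1.47×10⁻² / 2.47×10⁻³ = 2.90×10⁻¹⁰ F.
C = C₁ + C₂ = 3.37×10⁻¹⁰ F.
Q = CV = 3.37×10⁻¹⁰ × 1.84 = 6.20×10⁻¹⁰ C.

Q ≈ 0.620 nC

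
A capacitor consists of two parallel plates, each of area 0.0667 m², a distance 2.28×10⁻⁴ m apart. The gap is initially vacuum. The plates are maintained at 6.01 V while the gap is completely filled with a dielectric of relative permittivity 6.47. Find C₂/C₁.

6.47

C = κε₀A/d scales with κ, so C₂/C₁ = κ = 6.47.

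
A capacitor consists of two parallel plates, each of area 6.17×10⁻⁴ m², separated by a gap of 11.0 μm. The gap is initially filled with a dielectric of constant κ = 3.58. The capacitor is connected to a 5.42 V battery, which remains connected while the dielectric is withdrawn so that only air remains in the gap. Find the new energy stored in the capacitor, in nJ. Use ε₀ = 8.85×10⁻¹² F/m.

U ≈ 7.29 nJ

Initially C₁ = κε₀A/d = 3.58 × 8.85×10⁻¹² × 6.17×10⁻⁴ / 1.10×10⁻⁵ = 1.78×10⁻⁹ F.
U₁ = 2.61×10⁻⁸ J.
Battery connected ⇒ V is held fixed. C₂ = 0.279 C₁ and U = ½CV², so U₂/U₁ = C₂/C₁ = 0.279.
U₂ = 0.279 × 2.61×10⁻⁸ = 7.29×10⁻⁹ J.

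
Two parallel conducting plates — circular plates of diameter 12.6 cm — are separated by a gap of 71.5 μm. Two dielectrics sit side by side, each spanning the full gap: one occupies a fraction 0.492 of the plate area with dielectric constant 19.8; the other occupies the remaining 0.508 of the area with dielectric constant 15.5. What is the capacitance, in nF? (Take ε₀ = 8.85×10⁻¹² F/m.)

C ≈ 27.2 nF

A = π(12.6/2 cm)² = 1.25×10⁻² m².
Side-by-side slabs ⇒ two capacitors in parallel, each spanning the full gap.
C₁ = κ₁ε₀A₁/d = 19.8 × 8.85×10⁻¹² × 6.13×10⁻³ / 7.15×10⁻⁵ = 1.50×10⁻⁸ F.
C₂ = κ₂ε₀A₂/d = 15.5 × 8.85×10⁻¹² × 6.33×10⁻³ / 7.15×10⁻⁵ = 1.22×10⁻⁸ F.
C = C₁ + C₂ = 2.72×10⁻⁸ F.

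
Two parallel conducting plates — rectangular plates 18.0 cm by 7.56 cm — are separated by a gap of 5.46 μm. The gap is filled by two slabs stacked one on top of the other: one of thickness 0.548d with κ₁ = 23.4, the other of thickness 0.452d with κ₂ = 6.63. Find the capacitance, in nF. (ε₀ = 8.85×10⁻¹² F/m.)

A = 18.0 × 7.56 cm² = 1.36×10⁻² m².
Stacked slabs ⇒ two capacitors in series, each with the full plate area.
C₁ = κ₁ε₀A/d₁ = 23.4 × 8.85×10⁻¹² × 1.36×10⁻² / 2.99×10⁻⁶ = 9.42×10⁻⁷ F.
C₂ = κ₂ε₀A/d₂ = 6.63 × 8.85×10⁻¹² × 1.36×10⁻² / 2.47×10⁻⁶ = 3.24×10⁻⁷ F.
C = (1/C₁ + 1/C₂)⁻¹ = 2.41×10⁻⁷ F.

241 nF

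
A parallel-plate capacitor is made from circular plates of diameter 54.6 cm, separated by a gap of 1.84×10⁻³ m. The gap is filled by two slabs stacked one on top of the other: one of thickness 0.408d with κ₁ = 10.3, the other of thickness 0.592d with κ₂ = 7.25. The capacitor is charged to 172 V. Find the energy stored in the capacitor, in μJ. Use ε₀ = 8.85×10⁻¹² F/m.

A = π(54.6/2 cm)² = 0.234 m².
Stacked slabs ⇒ two capacitors in series, each with the full plate area.
C₁ = κ₁ε₀A/d₁ = 10.3 × 8.85×10⁻¹² × 0.234 / 7.51×10⁻⁴ = 2.84×10⁻⁸ F.
C₂ = κ₂ε₀A/d₂ = 7.25 × 8.85×10⁻¹² × 0.234 / 1.09×10⁻³ = 1.38×10⁻⁸ F.
C = (1/C₁ + 1/C₂)⁻¹ = 9.29×10⁻⁹ F.
U = ½CV² = ½ × 9.29×10⁻⁹ × (172)² = 1.37×10⁻⁴ J.

137 μJ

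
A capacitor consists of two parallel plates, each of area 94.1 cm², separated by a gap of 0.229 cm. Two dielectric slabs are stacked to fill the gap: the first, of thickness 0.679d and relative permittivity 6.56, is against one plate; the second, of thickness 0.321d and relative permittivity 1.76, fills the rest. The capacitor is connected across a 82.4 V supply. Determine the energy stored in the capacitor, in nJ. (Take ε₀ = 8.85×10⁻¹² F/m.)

A = 94.1 cm² = 9.41×10⁻³ m².
Stacked slabs ⇒ two capacitors in series, each with the full plate area.
C₁ = κ₁ε₀A/d₁ = 6.56 × 8.85×10⁻¹² × 9.41×10⁻³ / 1.55×10⁻³ = 3.51×10⁻¹⁰ F.
C₂ = κ₂ε₀A/d₂ = 1.76 × 8.85×10⁻¹² × 9.41×10⁻³ / 7.35×10⁻⁴ = 1.99×10⁻¹⁰ F.
C = (1/C₁ + 1/C₂)⁻¹ = 1.27×10⁻¹⁰ F.
U = ½CV² = ½ × 1.27×10⁻¹⁰ × (82.4)² = 4.32×10⁻⁷ J.

U ≈ 432 nJ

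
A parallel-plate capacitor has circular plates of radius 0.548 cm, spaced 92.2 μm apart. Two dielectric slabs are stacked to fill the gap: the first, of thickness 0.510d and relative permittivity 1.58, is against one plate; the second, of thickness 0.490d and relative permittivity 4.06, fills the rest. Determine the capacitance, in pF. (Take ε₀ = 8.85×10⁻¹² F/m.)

A = π(0.548 cm)² = 9.43×10⁻⁵ m².
Stacked slabs ⇒ two capacitors in series, each with the full plate area.
C₁ = κ₁ε₀A/d₁ = 1.58 × 8.85×10⁻¹² × 9.43×10⁻⁵ / 4.70×10⁻⁵ = 2.81×10⁻¹¹ F.
C₂ = κ₂ε₀A/d₂ = 4.06 × 8.85×10⁻¹² × 9.43×10⁻⁵ / 4.52×10⁻⁵ = 7.50×10⁻¹¹ F.
C = (1/C₁ + 1/C₂)⁻¹ = 2.04×10⁻¹¹ F.

20.4 pF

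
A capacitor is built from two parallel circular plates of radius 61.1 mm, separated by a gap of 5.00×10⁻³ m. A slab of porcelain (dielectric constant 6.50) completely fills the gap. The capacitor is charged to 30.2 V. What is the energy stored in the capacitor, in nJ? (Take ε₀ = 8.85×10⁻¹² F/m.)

A = π(61.1 mm)² = 1.17×10⁻² m².
C = κε₀A/d = 6.50 × 8.85×10⁻¹² × 1.17×10⁻² / 5.00×10⁻³ = 1.35×10⁻¹⁰ F.
U = ½CV² = ½ × 1.35×10⁻¹⁰ × (30.2)² = 6.15×10⁻⁸ J.

U ≈ 61.5 nJ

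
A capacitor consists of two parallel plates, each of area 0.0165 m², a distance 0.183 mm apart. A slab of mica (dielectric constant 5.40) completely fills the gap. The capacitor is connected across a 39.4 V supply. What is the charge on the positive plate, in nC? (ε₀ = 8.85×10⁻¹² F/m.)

C = κε₀A/d = 5.40 × 8.85×10⁻¹² × 1.65×10⁻² / 1.83×10⁻⁴ = 4.31×10⁻⁹ F.
Q = CV = 4.31×10⁻⁹ × 39.4 = 1.70×10⁻⁷ C.

Q ≈ 170 nC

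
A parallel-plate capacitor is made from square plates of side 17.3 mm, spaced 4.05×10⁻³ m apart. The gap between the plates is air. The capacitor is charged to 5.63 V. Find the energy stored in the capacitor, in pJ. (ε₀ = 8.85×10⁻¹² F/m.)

A = (17.3 mm)² = 2.99×10⁻⁴ m².
C = ε₀A/d = 8.85×10⁻¹² × 2.99×10⁻⁴ / 4.05×10⁻³ = 6.54×10⁻¹³ F.
U = ½CV² = ½ × 6.54×10⁻¹³ × (5.63)² = 1.04×10⁻¹¹ J.

10.4 pJ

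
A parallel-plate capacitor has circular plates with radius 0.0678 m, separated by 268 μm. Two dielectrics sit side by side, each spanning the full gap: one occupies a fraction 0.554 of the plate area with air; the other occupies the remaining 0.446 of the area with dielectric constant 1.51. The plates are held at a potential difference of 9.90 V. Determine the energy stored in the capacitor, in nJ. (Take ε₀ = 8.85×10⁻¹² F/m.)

U ≈ 28.7 nJ

A = π(0.0678 m)² = 1.44×10⁻² m².
Side-by-side slabs ⇒ two capacitors in parallel, each spanning the full gap.
C₁ = κ₁ε₀A₁/d = 1.00 × 8.85×10⁻¹² × 8.00×10⁻³ / 2.68×10⁻⁴ = 2.64×10⁻¹⁰ F.
C₂ = κ₂ε₀A₂/d = 1.51 × 8.85×10⁻¹² × 6.44×10⁻³ / 2.68×10⁻⁴ = 3.21×10⁻¹⁰ F.
C = C₁ + C₂ = 5.85×10⁻¹⁰ F.
U = ½CV² = ½ × 5.85×10⁻¹⁰ × (9.90)² = 2.87×10⁻⁸ J.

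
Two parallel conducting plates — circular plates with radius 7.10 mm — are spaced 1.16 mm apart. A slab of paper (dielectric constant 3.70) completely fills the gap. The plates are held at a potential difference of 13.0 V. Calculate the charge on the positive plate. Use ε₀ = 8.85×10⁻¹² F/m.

A = π(7.10 mm)² = 1.58×10⁻⁴ m².
C = κε₀A/d = 3.70 × 8.85×10⁻¹² × 1.58×10⁻⁴ / 1.16×10⁻³ = 4.47×10⁻¹² F.
Q = CV = 4.47×10⁻¹² × 13.0 = 5.81×10⁻¹¹ C.

Q ≈ 58.1 pC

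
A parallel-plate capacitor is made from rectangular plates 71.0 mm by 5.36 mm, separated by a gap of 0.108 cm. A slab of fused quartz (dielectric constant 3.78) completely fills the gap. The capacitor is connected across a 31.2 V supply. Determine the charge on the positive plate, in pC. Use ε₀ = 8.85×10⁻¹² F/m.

A = 71.0 × 5.36 mm² = 3.81×10⁻⁴ m².
C = κε₀A/d = 3.78 × 8.85×10⁻¹² × 3.81×10⁻⁴ / 1.08×10⁻³ = 1.18×10⁻¹¹ F.
Q = CV = 1.18×10⁻¹¹ × 31.2 = 3.68×10⁻¹⁰ C.

368 pC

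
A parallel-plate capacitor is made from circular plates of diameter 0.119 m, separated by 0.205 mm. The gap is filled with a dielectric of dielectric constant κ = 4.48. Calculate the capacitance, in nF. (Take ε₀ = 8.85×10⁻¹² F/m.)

A = π(0.119/2 m)² = 1.11×10⁻² m².
C = κε₀A/d = 4.48 × 8.85×10⁻¹² × 1.11×10⁻² / 2.05×10⁻⁴ = 2.15×10⁻⁹ F.

C ≈ 2.15 nF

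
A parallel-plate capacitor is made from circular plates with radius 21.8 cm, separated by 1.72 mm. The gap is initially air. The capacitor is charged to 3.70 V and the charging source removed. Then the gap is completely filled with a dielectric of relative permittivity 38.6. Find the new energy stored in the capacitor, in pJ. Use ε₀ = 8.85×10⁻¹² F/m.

U ≈ 136 pJ

A = π(21.8 cm)² = 0.149 m².
Initially C₁ = ε₀A/d = 8.85×10⁻¹² × 0.149 / 1.72×10⁻³ = 7.68×10⁻¹⁰ F.
U₁ = 5.26×10⁻⁹ J.
Isolated ⇒ Q is held fixed. C₂ = 38.6 C₁ and U = Q²/(2C), so U₂/U₁ = C₁/C₂ = 0.0259.
U₂ = 0.0259 × 5.26×10⁻⁹ = 1.36×10⁻¹⁰ J.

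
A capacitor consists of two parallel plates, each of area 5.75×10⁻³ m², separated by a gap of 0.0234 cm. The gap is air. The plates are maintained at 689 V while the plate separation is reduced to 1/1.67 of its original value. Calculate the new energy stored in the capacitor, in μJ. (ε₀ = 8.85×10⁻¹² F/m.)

86.2 μJ

Initially C₁ = ε₀A/d = 8.85×10⁻¹² × 5.75×10⁻³ / 2.34×10⁻⁴ = 2.17×10⁻¹⁰ F.
U₁ = 5.16×10⁻⁵ J.
Battery connected ⇒ V is held fixed. C₂ = 1.67 C₁ and U = ½CV², so U₂/U₁ = C₂/C₁ = 1.67.
U₂ = 1.67 × 5.16×10⁻⁵ = 8.62×10⁻⁵ J.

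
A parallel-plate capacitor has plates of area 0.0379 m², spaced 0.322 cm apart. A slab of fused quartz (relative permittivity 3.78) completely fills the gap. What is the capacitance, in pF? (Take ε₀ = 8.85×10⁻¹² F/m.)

C = κε₀A/d = 3.78 × 8.85×10⁻¹² × 3.79×10⁻² / 3.22×10⁻³ = 3.94×10⁻¹⁰ F.

394 pF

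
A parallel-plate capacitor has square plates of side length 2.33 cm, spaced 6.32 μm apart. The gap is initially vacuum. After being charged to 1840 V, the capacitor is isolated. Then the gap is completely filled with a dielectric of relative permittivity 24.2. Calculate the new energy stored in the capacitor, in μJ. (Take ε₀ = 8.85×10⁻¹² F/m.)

U ≈ 53.2 μJ

A = (2.33 cm)² = 5.43×10⁻⁴ m².
Initially C₁ = ε₀A/d = 8.85×10⁻¹² × 5.43×10⁻⁴ / 6.32×10⁻⁶ = 7.60×10⁻¹⁰ F.
U₁ = 1.29×10⁻³ J.
Isolated ⇒ Q is held fixed. C₂ = 24.2 C₁ and U = Q²/(2C), so U₂/U₁ = C₁/C₂ = 0.0413.
U₂ = 0.0413 × 1.29×10⁻³ = 5.32×10⁻⁵ J.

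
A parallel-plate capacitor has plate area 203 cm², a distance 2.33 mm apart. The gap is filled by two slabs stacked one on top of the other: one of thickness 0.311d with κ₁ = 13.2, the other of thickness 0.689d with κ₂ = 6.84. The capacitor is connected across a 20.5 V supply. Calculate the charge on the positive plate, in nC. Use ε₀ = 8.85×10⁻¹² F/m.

A = 203 cm² = 2.03×10⁻² m².
Stacked slabs ⇒ two capacitors in series, each with the full plate area.
C₁ = κ₁ε₀A/d₁ = 13.2 × 8.85×10⁻¹² × 2.03×10⁻² / 7.25×10⁻⁴ = 3.27×10⁻⁹ F.
C₂ = κ₂ε₀A/d₂ = 6.84 × 8.85×10⁻¹² × 2.03×10⁻² / 1.61×10⁻³ = 7.65×10⁻¹⁰ F.
C = (1/C₁ + 1/C₂)⁻¹ = 6.20×10⁻¹⁰ F.
Q = CV = 6.20×10⁻¹⁰ × 20.5 = 1.27×10⁻⁸ C.

12.7 nC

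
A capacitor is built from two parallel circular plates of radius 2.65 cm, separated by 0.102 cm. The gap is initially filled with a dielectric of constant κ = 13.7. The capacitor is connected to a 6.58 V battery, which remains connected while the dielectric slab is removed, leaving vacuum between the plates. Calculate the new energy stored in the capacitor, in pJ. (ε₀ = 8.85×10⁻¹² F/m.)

A = π(2.65 cm)² = 2.21×10⁻³ m².
Initially C₁ = κε₀A/d = 13.7 × 8.85×10⁻¹² × 2.21×10⁻³ / 1.02×10⁻³ = 2.62×10⁻¹⁰ F.
U₁ = 5.68×10⁻⁹ J.
Battery connected ⇒ V is held fixed. C₂ = 0.0730 C₁ and U = ½CV², so U₂/U₁ = C₂/C₁ = 0.0730.
U₂ = 0.0730 × 5.68×10⁻⁹ = 4.14×10⁻¹⁰ J.

U ≈ 414 pJ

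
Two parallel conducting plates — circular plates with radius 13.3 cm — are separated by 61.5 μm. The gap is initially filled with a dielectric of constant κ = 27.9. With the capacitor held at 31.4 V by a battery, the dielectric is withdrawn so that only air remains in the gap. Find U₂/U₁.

U₂/U₁ ≈ 0.0358

Battery connected ⇒ V is held fixed.
C₂ = 0.0358 C₁ and U = ½CV², so U₂/U₁ = C₂/C₁ = 0.0358.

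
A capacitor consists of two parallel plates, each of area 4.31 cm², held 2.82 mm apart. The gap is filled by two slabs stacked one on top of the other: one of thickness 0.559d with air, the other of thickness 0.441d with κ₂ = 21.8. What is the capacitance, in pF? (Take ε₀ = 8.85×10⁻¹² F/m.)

2.34 pF

A = 4.31 cm² = 4.31×10⁻⁴ m².
Stacked slabs ⇒ two capacitors in series, each with the full plate area.
C₁ = κ₁ε₀A/d₁ = 1.00 × 8.85×10⁻¹² × 4.31×10⁻⁴ / 1.58×10⁻³ = 2.42×10⁻¹² F.
C₂ = κ₂ε₀A/d₂ = 21.8 × 8.85×10⁻¹² × 4.31×10⁻⁴ / 1.24×10⁻³ = 6.69×10⁻¹¹ F.
C = (1/C₁ + 1/C₂)⁻¹ = 2.34×10⁻¹² F.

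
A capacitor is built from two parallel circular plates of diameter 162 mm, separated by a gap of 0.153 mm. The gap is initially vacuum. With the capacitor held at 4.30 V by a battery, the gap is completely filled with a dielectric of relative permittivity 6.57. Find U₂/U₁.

U₂/U₁ ≈ 6.57

Battery connected ⇒ V is held fixed.
C₂ = 6.57 C₁ and U = ½CV², so U₂/U₁ = C₂/C₁ = 6.57.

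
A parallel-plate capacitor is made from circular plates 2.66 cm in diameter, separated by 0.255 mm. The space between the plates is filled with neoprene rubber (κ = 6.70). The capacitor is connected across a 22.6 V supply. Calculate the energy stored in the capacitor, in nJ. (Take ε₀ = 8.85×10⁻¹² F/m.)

A = π(2.66/2 cm)² = 5.56×10⁻⁴ m².
C = κε₀A/d = 6.70 × 8.85×10⁻¹² × 5.56×10⁻⁴ / 2.55×10⁻⁴ = 1.29×10⁻¹⁰ F.
U = ½CV² = ½ × 1.29×10⁻¹⁰ × (22.6)² = 3.30×10⁻⁸ J.

U ≈ 33.0 nJ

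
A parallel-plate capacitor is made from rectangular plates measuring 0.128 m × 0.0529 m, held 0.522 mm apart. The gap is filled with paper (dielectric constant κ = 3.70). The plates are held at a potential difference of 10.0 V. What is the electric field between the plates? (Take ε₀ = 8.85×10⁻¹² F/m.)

E = V/d = 10.0 / 5.22×10⁻⁴ = 1.92×10⁴ V/m.

19.2 kV/m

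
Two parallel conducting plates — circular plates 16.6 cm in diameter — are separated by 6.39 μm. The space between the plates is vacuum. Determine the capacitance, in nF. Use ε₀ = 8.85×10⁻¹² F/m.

A = π(16.6/2 cm)² = 2.16×10⁻² m².
C = ε₀A/d = 8.85×10⁻¹² × 2.16×10⁻² / 6.39×10⁻⁶ = 3.00×10⁻⁸ F.

30.0 nF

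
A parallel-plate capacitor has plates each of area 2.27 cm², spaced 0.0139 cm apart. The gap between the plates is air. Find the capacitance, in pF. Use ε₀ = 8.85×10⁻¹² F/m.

14.5 pF

A = 2.27 cm² = 2.27×10⁻⁴ m².
C = ε₀A/d = 8.85×10⁻¹² × 2.27×10⁻⁴ / 1.39×10⁻⁴ = 1.45×10⁻¹¹ F.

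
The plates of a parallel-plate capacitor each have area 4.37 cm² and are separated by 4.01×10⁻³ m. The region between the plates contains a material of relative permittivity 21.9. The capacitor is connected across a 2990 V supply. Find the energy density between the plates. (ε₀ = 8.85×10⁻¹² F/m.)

E = V/d = 2990 / 4.01×10⁻³ = 7.46×10⁵ V/m.
u = ½κε₀E² = ½ × 21.9 × 8.85×10⁻¹² × (7.46×10⁵)² = 53.9 J/m³.

u ≈ 53.9 J/m³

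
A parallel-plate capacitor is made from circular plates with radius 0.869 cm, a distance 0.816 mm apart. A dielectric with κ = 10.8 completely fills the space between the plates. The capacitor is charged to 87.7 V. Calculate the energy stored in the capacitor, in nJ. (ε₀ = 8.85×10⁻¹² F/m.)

A = π(0.869 cm)² = 2.37×10⁻⁴ m².
C = κε₀A/d = 10.8 × 8.85×10⁻¹² × 2.37×10⁻⁴ / 8.16×10⁻⁴ = 2.78×10⁻¹¹ F.
U = ½CV² = ½ × 2.78×10⁻¹¹ × (87.7)² = 1.07×10⁻⁷ J.

U ≈ 107 nJ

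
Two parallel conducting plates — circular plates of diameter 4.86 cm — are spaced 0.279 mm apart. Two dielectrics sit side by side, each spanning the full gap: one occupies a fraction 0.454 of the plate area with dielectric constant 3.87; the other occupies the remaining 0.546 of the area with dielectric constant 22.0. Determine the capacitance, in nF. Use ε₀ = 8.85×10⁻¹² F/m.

0.810 nF

A = π(4.86/2 cm)² = 1.86×10⁻³ m².
Side-by-side slabs ⇒ two capacitors in parallel, each spanning the full gap.
C₁ = κ₁ε₀A₁/d = 3.87 × 8.85×10⁻¹² × 8.42×10⁻⁴ / 2.79×10⁻⁴ = 1.03×10⁻¹⁰ F.
C₂ = κ₂ε₀A₂/d = 22.0 × 8.85×10⁻¹² × 1.01×10⁻³ / 2.79×10⁻⁴ = 7.07×10⁻¹⁰ F.
C = C₁ + C₂ = 8.10×10⁻¹⁰ F.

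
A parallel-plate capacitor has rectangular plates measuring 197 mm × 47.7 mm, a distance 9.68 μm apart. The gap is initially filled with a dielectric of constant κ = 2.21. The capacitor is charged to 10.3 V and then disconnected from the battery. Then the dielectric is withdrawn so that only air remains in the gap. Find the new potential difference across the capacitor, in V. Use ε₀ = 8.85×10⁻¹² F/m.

V ≈ 22.8 V

A = 197 × 47.7 mm² = 9.40×10⁻³ m².
Initially C₁ = κε₀A/d = 2.21 × 8.85×10⁻¹² × 9.40×10⁻³ / 9.68×10⁻⁶ = 1.90×10⁻⁸ F.
V₁ = 10.3 V.
Isolated ⇒ Q is held fixed. C₂ = 0.452 C₁ and V = Q/C, so V₂/V₁ = C₁/C₂ = 2.21.
V₂ = 2.21 × 10.3 = 22.8 V.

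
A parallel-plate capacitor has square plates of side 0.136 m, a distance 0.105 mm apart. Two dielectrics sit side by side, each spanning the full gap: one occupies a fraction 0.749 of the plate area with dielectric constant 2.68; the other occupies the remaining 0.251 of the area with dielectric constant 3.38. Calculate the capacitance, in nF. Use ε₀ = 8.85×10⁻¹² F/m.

4.45 nF

A = (0.136 m)² = 1.85×10⁻² m².
Side-by-side slabs ⇒ two capacitors in parallel, each spanning the full gap.
C₁ = κ₁ε₀A₁/d = 2.68 × 8.85×10⁻¹² × 1.39×10⁻² / 1.05×10⁻⁴ = 3.13×10⁻⁹ F.
C₂ = κ₂ε₀A₂/d = 3.38 × 8.85×10⁻¹² × 4.64×10⁻³ / 1.05×10⁻⁴ = 1.32×10⁻⁹ F.
C = C₁ + C₂ = 4.45×10⁻⁹ F.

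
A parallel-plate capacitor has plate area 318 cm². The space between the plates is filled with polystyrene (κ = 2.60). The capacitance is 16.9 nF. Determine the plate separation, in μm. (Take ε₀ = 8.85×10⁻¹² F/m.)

d ≈ 43.3 μm

A = 318 cm² = 3.18×10⁻² m².
d = κε₀A/C = 2.60 × 8.85×10⁻¹² × 3.18×10⁻² / 1.69×10⁻⁸ = 4.33×10⁻⁵ m.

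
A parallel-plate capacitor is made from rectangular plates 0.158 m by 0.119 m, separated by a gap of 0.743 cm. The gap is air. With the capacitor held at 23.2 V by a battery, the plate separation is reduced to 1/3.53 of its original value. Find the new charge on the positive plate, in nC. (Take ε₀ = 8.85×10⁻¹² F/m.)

Q ≈ 1.83 nC

A = 0.158 × 0.119 m² = 1.88×10⁻² m².
Initially C₁ = ε₀A/d = 8.85×10⁻¹² × 1.88×10⁻² / 7.43×10⁻³ = 2.24×10⁻¹¹ F.
Q₁ = 5.20×10⁻¹⁰ C.
Battery connected ⇒ V is held fixed. C₂ = 3.53 C₁ and Q = CV, so Q₂/Q₁ = C₂/C₁ = 3.53.
Q₂ = 3.53 × 5.20×10⁻¹⁰ = 1.83×10⁻⁹ C.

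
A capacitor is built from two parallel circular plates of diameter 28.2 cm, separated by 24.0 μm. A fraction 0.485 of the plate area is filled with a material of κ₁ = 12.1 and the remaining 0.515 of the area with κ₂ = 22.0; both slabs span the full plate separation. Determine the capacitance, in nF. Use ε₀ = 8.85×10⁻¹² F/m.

396 nF

A = π(28.2/2 cm)² = 6.25×10⁻² m².
Side-by-side slabs ⇒ two capacitors in parallel, each spanning the full gap.
C₁ = κ₁ε₀A₁/d = 12.1 × 8.85×10⁻¹² × 3.03×10⁻² / 2.40×10⁻⁵ = 1.35×10⁻⁷ F.
C₂ = κ₂ε₀A₂/d = 22.0 × 8.85×10⁻¹² × 3.22×10⁻² / 2.40×10⁻⁵ = 2.61×10⁻⁷ F.
C = C₁ + C₂ = 3.96×10⁻⁷ F.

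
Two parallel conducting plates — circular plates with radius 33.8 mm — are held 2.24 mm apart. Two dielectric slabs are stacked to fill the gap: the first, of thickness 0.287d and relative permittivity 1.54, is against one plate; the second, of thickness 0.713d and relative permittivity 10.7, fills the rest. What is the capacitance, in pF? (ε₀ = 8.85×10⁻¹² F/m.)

A = π(33.8 mm)² = 3.59×10⁻³ m².
Stacked slabs ⇒ two capacitors in series, each with the full plate area.
C₁ = κ₁ε₀A/d₁ = 1.54 × 8.85×10⁻¹² × 3.59×10⁻³ / 6.43×10⁻⁴ = 7.61×10⁻¹¹ F.
C₂ = κ₂ε₀A/d₂ = 10.7 × 8.85×10⁻¹² × 3.59×10⁻³ / 1.60×10⁻³ = 2.13×10⁻¹⁰ F.
C = (1/C₁ + 1/C₂)⁻¹ = 5.60×10⁻¹¹ F.

56.0 pF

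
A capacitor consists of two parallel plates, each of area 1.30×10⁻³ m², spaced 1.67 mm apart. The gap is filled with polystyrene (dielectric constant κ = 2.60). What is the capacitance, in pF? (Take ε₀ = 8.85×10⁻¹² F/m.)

C ≈ 17.9 pF

C = κε₀A/d = 2.60 × 8.85×10⁻¹² × 1.30×10⁻³ / 1.67×10⁻³ = 1.79×10⁻¹¹ F.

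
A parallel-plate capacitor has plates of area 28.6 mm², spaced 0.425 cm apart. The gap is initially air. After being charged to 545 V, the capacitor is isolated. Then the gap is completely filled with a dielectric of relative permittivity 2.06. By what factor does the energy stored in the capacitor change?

Isolated ⇒ Q is held fixed.
C₂ = 2.06 C₁ and U = Q²/(2C), so U₂/U₁ = C₁/C₂ = 0.485.

U₂/U₁ ≈ 0.485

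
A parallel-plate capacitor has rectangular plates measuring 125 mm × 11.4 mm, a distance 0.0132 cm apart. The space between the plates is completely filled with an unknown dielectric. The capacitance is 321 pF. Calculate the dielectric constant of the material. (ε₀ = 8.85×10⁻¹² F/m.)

A = 125 × 11.4 mm² = 1.43×10⁻³ m².
κ = Cd/(ε₀A) = 3.21×10⁻¹⁰ × 1.32×10⁻⁴ / (8.85×10⁻¹² × 1.43×10⁻³) = 3.36.

κ ≈ 3.36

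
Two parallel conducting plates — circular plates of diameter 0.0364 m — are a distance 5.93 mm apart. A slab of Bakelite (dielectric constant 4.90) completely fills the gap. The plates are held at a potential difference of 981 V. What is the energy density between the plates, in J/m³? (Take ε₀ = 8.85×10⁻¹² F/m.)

0.593 J/m³

E = V/d = 981 / 5.93×10⁻³ = 1.65×10⁵ V/m.
u = ½κε₀E² = ½ × 4.90 × 8.85×10⁻¹² × (1.65×10⁵)² = 0.593 J/m³.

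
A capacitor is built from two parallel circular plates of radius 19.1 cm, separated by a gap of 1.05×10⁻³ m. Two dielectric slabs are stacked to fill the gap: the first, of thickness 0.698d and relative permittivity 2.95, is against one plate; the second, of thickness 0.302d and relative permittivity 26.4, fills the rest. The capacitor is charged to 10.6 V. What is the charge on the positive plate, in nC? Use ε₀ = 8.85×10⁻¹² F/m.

Q ≈ 41.3 nC

A = π(19.1 cm)² = 0.115 m².
Stacked slabs ⇒ two capacitors in series, each with the full plate area.
C₁ = κ₁ε₀A/d₁ = 2.95 × 8.85×10⁻¹² × 0.115 / 7.33×10⁻⁴ = 4.08×10⁻⁹ F.
C₂ = κ₂ε₀A/d₂ = 26.4 × 8.85×10⁻¹² × 0.115 / 3.17×10⁻⁴ = 8.44×10⁻⁸ F.
C = (1/C₁ + 1/C₂)⁻¹ = 3.89×10⁻⁹ F.
Q = CV = 3.89×10⁻⁹ × 10.6 = 4.13×10⁻⁸ C.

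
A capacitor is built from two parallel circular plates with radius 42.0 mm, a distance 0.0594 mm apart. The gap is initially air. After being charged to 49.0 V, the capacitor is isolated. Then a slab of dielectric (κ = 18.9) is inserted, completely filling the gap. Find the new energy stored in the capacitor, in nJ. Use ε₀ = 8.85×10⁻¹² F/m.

A = π(42.0 mm)² = 5.54×10⁻³ m².
Initially C₁ = ε₀A/d = 8.85×10⁻¹² × 5.54×10⁻³ / 5.94×10⁻⁵ = 8.26×10⁻¹⁰ F.
U₁ = 9.91×10⁻⁷ J.
Isolated ⇒ Q is held fixed. C₂ = 18.9 C₁ and U = Q²/(2C), so U₂/U₁ = C₁/C₂ = 0.0529.
U₂ = 0.0529 × 9.91×10⁻⁷ = 5.24×10⁻⁸ J.

U ≈ 52.4 nJ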